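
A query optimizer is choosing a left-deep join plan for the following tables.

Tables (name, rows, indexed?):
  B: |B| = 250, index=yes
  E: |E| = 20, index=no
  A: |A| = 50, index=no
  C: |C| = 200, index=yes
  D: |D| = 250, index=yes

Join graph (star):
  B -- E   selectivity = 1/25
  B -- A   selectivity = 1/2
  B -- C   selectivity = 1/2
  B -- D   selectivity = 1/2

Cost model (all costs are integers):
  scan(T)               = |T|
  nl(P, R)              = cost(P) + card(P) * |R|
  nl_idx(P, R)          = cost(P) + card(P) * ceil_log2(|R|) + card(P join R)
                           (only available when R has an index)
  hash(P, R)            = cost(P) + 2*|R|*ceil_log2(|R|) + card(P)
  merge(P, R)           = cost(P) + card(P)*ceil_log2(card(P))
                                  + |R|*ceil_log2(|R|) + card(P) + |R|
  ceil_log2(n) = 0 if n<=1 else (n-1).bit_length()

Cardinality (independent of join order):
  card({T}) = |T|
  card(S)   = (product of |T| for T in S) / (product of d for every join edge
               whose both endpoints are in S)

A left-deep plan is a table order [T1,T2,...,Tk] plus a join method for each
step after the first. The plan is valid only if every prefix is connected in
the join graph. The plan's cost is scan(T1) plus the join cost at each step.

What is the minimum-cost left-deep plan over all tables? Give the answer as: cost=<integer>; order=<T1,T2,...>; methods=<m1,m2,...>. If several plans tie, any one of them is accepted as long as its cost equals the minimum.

Selinger DP (subsets sized 1..n):
  {B}: scan cost=250, card=250
  {E}: scan cost=20, card=20
  {A}: scan cost=50, card=50
  {C}: scan cost=200, card=200
  {D}: scan cost=250, card=250
  {BE}: card=200; try (B,nl_idx)→380, (E,hash)→700, (B,merge)→2390, (E,merge)→2620, (B,hash)→4040, (B,nl)→5020 …(+1); best=380 via (B,nl_idx)
  {AB}: card=6250; try (A,hash)→1100, (B,merge)→2650, (A,merge)→2850, (B,hash)→4100, (B,nl_idx)→6700, (B,nl)→12550 …(+1); best=1100 via (A,hash)
  {BC}: card=25000; try (C,hash)→3700, (B,merge)→4250, (C,merge)→4300, (B,hash)→4400, (B,nl_idx)→26800, (C,nl_idx)→27250 …(+2); best=3700 via (C,hash)
  {BD}: card=31250; try (D,hash)→4500, (B,hash)→4500, (D,merge)→4750, (B,merge)→4750, (D,nl_idx)→33500, (B,nl_idx)→33500 …(+2); best=4500 via (D,hash)
  {ABE}: card=5000; try (A,hash)→1180, (A,merge)→2530, (E,hash)→7550, (A,nl)→10380, (E,merge)→88720, (E,nl)→126100; best=1180 via (A,hash)
  {BCE}: card=20000; try (C,hash)→3780, (C,merge)→3980, (C,nl_idx)→21980, (E,hash)→28900, (C,nl)→40380, (E,merge)→403820 …(+1); best=3780 via (C,hash)
  {BDE}: card=25000; try (D,merge)→4430, (D,hash)→4580, (D,nl_idx)→26980, (E,hash)→35950, (D,nl)→50380, (E,merge)→504620 …(+1); best=4430 via (D,merge)
  {ABC}: card=625000; try (C,hash)→10550, (A,hash)→29300, (C,merge)→90400, (A,merge)→404050, (C,nl_idx)→676100, (C,nl)→1251100 …(+1); best=10550 via (C,hash)
  {ABD}: card=781250; try (D,hash)→11350, (A,hash)→36350, (D,merge)→90850, (A,merge)→504850, (D,nl_idx)→832350, (D,nl)→1563600 …(+1); best=11350 via (D,hash)
  {BCD}: card=3125000; try (D,hash)→32700, (C,hash)→38950, (D,merge)→405950, (C,merge)→506300, (D,nl_idx)→3328700, (C,nl_idx)→3379500 …(+2); best=32700 via (D,hash)
  {ABCE}: card=500000; try (C,hash)→9380, (A,hash)→24380, (C,merge)→72980, (A,merge)→324130, (C,nl_idx)→541180, (E,hash)→635750 …(+4); best=9380 via (C,hash)
  {ABDE}: card=625000; try (D,hash)→10180, (A,hash)→30030, (D,merge)→73430, (A,merge)→404780, (D,nl_idx)→666180, (E,hash)→792800 …(+4); best=10180 via (D,hash)
  {BCDE}: card=2500000; try (D,hash)→27780, (C,hash)→32630, (D,merge)→326030, (C,merge)→406230, (D,nl_idx)→2663780, (C,nl_idx)→2704430 …(+5); best=27780 via (D,hash)
  {ABCD}: card=78125000; try (D,hash)→639550, (C,hash)→795800, (A,hash)→3158300, (D,merge)→13137800, (C,merge)→16419400, (A,merge)→71908050 …(+5); best=639550 via (D,hash)
  {ABCDE}: card=62500000; try (D,hash)→513380, (C,hash)→638380, (A,hash)→2528380, (D,merge)→10011630, (C,merge)→13136980, (A,merge)→57528130 …(+8); best=513380 via (D,hash)

cost=513380; order=E,B,A,C,D; methods=nl_idx,hash,hash,hash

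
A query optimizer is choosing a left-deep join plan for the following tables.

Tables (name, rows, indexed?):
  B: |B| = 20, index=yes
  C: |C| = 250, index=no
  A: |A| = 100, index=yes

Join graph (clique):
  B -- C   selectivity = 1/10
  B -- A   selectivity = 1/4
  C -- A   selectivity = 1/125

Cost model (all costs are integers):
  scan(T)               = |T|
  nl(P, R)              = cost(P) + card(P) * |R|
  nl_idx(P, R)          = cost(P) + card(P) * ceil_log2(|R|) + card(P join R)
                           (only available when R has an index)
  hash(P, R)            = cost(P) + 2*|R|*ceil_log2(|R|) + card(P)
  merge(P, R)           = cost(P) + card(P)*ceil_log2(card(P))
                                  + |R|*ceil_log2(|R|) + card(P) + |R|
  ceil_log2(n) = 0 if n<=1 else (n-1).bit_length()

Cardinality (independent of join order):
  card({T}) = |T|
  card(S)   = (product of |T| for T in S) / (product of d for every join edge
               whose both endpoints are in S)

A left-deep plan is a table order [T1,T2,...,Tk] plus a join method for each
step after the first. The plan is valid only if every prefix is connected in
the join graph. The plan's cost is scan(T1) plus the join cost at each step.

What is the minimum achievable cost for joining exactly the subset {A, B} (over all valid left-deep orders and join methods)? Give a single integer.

400

Selinger DP over subsets of {A,B}:
  {B}: scan cost=20, card=20
  {A}: scan cost=100, card=100
  {AB}: card=500; try (B,hash)→400, (A,nl_idx)→660, (A,merge)→940, (B,merge)→1020, (B,nl_idx)→1100, (A,hash)→1440 …(+2); best=400 via (B,hash)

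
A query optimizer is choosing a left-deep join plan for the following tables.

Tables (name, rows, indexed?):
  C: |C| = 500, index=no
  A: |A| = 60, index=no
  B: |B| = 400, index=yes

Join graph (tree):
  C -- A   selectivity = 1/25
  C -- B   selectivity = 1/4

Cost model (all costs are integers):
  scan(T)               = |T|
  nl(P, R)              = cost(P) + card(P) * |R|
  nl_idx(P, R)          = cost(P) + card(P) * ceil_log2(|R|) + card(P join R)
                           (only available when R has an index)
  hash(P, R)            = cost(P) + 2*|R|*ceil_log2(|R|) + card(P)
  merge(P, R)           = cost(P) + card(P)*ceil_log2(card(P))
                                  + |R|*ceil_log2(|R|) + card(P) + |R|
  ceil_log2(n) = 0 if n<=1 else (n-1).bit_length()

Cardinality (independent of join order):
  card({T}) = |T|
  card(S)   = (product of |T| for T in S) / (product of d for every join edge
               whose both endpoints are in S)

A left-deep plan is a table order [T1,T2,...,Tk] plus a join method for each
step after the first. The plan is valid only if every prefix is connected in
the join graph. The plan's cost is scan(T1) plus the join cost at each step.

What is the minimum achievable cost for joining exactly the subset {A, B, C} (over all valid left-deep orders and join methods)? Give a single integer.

10120

Selinger DP over subsets of {A,B,C}:
  {C}: scan cost=500, card=500
  {A}: scan cost=60, card=60
  {B}: scan cost=400, card=400
  {AC}: card=1200; try (A,hash)→1720, (C,merge)→5480, (A,merge)→5920, (C,hash)→9120, (C,nl)→30060, (A,nl)→30500; best=1720 via (A,hash)
  {BC}: card=50000; try (B,hash)→8200, (C,merge)→9400, (B,merge)→9500, (C,hash)→9800, (B,nl_idx)→55000, (C,nl)→200400 …(+1); best=8200 via (B,hash)
  {ABC}: card=120000; try (B,hash)→10120, (B,merge)→20120, (A,hash)→58920, (B,nl_idx)→132520, (B,nl)→481720, (A,merge)→858620 …(+1); best=10120 via (B,hash)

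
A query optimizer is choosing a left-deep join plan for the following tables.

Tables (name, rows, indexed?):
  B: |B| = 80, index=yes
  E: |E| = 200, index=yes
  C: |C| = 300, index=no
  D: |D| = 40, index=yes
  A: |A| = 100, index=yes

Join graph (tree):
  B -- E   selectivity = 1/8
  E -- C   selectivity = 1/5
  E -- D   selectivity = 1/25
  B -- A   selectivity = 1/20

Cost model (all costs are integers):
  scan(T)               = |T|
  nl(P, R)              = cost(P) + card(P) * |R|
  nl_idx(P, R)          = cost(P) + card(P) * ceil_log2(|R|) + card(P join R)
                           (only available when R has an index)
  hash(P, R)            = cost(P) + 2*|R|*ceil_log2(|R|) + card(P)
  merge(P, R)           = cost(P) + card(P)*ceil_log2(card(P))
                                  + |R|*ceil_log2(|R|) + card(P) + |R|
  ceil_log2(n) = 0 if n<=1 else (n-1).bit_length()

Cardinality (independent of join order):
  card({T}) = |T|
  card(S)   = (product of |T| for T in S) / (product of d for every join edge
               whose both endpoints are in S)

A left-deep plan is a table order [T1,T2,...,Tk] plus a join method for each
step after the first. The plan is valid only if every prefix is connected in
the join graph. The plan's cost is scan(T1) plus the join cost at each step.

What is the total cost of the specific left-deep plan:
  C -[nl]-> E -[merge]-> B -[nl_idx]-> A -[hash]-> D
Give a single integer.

2281420

step 1: scan C: cost=300, card=300
step 2: join E via nl
    card(P join E) = 300*200/(5) = 12000
    cost = 300 + 300*200 = 60300
step 3: join B via merge
    card(P join B) = 12000*80/(8) = 120000
    cost = 60300 + 12000*14 + 80*7 + 12000 + 80 = 240940
step 4: join A via nl_idx
    card(P join A) = 120000*100/(20) = 600000
    cost = 240940 + 120000*7 + 600000 = 1680940
step 5: join D via hash
    card(P join D) = 600000*40/(25) = 960000
    cost = 1680940 + 2*40*6 + 600000 = 2281420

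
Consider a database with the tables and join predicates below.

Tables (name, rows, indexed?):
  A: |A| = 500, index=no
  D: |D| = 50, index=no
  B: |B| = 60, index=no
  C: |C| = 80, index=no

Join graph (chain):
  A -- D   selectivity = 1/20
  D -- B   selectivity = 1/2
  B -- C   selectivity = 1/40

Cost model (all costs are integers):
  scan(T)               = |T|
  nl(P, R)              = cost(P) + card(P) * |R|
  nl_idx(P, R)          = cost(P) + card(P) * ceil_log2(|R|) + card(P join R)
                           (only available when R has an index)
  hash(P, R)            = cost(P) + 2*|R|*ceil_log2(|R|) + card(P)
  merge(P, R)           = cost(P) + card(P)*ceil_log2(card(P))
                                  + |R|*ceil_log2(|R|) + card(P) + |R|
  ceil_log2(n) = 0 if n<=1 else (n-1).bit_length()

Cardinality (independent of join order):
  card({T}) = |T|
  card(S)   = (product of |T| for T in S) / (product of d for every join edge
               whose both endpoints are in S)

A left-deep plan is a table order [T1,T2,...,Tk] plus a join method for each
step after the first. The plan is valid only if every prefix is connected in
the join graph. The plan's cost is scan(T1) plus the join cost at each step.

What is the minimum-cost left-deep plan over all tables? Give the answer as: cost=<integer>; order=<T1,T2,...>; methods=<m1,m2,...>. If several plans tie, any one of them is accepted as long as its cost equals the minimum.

cost=13600; order=C,B,D,A; methods=hash,hash,hash

Selinger DP (subsets sized 1..n):
  {A}: scan cost=500, card=500
  {D}: scan cost=50, card=50
  {B}: scan cost=60, card=60
  {C}: scan cost=80, card=80
  {AD}: card=1250; try (D,hash)→1600, (A,merge)→5400, (D,merge)→5850, (A,hash)→9100, (A,nl)→25050, (D,nl)→25500; best=1600 via (D,hash)
  {BD}: card=1500; try (D,hash)→720, (B,hash)→820, (B,merge)→820, (D,merge)→830, (B,nl)→3050, (D,nl)→3060; best=720 via (D,hash)
  {BC}: card=120; try (B,hash)→880, (C,merge)→1120, (B,merge)→1140, (C,hash)→1240, (C,nl)→4860, (B,nl)→4880; best=880 via (B,hash)
  {ABD}: card=37500; try (B,hash)→3570, (A,hash)→11220, (B,merge)→17020, (A,merge)→23720, (B,nl)→76600, (A,nl)→750720; best=3570 via (B,hash)
  {BCD}: card=3000; try (D,hash)→1600, (D,merge)→2190, (C,hash)→3340, (D,nl)→6880, (C,merge)→19360, (C,nl)→120720; best=1600 via (D,hash)
  {ABCD}: card=75000; try (A,hash)→13600, (C,hash)→42190, (A,merge)→45600, (C,merge)→641710, (A,nl)→1501600, (C,nl)→3003570; best=13600 via (A,hash)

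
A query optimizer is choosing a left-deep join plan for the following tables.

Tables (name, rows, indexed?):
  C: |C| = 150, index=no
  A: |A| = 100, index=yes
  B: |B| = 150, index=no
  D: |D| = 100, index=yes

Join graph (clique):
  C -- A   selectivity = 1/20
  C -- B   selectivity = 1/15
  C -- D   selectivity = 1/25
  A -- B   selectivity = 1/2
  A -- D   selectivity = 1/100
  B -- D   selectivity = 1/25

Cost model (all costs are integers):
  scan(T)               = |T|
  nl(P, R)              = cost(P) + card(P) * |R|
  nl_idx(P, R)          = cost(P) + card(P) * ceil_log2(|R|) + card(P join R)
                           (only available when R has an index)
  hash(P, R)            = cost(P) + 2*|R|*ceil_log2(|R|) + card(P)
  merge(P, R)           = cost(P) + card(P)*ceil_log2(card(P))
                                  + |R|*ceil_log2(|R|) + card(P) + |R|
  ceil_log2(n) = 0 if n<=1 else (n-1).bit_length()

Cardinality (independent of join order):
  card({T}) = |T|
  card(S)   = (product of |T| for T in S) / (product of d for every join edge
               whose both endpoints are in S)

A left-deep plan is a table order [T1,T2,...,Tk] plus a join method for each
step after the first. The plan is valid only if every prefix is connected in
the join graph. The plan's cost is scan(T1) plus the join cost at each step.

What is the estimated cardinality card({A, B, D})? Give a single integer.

Tables in S: A(100), B(150), D(100)
Edges inside S: A-B(d=2), A-D(d=100), B-D(d=25)
numerator = 100 * 150 * 100 = 1500000
denominator = 2 * 100 * 25 = 5000
card(S) = 1500000 / 5000 = 300

300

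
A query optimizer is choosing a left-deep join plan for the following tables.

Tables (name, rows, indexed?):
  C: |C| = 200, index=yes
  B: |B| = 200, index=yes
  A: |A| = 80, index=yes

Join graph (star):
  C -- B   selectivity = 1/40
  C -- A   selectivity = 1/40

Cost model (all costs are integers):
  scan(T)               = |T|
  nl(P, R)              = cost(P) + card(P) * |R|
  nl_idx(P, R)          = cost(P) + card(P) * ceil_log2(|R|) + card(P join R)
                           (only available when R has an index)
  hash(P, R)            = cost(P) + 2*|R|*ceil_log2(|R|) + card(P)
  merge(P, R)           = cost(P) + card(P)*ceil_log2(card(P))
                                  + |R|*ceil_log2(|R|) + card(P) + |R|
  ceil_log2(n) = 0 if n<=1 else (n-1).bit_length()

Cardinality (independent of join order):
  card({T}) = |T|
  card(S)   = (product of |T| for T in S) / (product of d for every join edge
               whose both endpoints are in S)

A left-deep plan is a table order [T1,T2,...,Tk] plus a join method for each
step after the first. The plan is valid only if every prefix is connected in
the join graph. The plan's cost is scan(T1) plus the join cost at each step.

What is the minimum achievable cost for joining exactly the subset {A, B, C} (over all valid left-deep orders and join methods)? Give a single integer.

4720

Selinger DP over subsets of {A,B,C}:
  {C}: scan cost=200, card=200
  {B}: scan cost=200, card=200
  {A}: scan cost=80, card=80
  {BC}: card=1000; try (C,nl_idx)→2800, (B,nl_idx)→2800, (C,hash)→3600, (B,hash)→3600, (C,merge)→3800, (B,merge)→3800 …(+2); best=2800 via (C,nl_idx)
  {AC}: card=400; try (C,nl_idx)→1120, (A,hash)→1520, (A,nl_idx)→2000, (C,merge)→2520, (A,merge)→2640, (C,hash)→3360 …(+2); best=1120 via (C,nl_idx)
  {ABC}: card=2000; try (B,hash)→4720, (A,hash)→4920, (B,nl_idx)→6320, (B,merge)→6920, (A,nl_idx)→11800, (A,merge)→14440 …(+2); best=4720 via (B,hash)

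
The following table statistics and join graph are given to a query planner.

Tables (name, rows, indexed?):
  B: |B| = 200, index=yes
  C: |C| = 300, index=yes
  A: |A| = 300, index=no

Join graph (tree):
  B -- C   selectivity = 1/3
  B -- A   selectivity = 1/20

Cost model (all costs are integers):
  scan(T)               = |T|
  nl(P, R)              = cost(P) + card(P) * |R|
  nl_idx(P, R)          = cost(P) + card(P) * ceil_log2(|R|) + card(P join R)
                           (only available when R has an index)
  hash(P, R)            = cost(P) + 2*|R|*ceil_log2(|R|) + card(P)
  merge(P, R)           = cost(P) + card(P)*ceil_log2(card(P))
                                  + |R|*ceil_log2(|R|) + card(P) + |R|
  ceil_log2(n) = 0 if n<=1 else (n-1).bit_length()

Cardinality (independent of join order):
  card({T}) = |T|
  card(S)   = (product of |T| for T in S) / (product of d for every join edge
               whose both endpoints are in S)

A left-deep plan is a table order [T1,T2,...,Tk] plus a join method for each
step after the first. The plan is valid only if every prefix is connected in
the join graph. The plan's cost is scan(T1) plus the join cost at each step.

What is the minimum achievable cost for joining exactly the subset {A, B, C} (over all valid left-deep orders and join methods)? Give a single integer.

12200

Selinger DP over subsets of {A,B,C}:
  {B}: scan cost=200, card=200
  {C}: scan cost=300, card=300
  {A}: scan cost=300, card=300
  {BC}: card=20000; try (B,hash)→3800, (C,merge)→5000, (B,merge)→5100, (C,hash)→5800, (C,nl_idx)→22000, (B,nl_idx)→22700 …(+2); best=3800 via (B,hash)
  {AB}: card=3000; try (B,hash)→3800, (A,merge)→5000, (B,merge)→5100, (B,nl_idx)→5700, (A,hash)→5800, (A,nl)→60200 …(+1); best=3800 via (B,hash)
  {ABC}: card=300000; try (C,hash)→12200, (A,hash)→29200, (C,merge)→45800, (A,merge)→326800, (C,nl_idx)→330800, (C,nl)→903800 …(+1); best=12200 via (C,hash)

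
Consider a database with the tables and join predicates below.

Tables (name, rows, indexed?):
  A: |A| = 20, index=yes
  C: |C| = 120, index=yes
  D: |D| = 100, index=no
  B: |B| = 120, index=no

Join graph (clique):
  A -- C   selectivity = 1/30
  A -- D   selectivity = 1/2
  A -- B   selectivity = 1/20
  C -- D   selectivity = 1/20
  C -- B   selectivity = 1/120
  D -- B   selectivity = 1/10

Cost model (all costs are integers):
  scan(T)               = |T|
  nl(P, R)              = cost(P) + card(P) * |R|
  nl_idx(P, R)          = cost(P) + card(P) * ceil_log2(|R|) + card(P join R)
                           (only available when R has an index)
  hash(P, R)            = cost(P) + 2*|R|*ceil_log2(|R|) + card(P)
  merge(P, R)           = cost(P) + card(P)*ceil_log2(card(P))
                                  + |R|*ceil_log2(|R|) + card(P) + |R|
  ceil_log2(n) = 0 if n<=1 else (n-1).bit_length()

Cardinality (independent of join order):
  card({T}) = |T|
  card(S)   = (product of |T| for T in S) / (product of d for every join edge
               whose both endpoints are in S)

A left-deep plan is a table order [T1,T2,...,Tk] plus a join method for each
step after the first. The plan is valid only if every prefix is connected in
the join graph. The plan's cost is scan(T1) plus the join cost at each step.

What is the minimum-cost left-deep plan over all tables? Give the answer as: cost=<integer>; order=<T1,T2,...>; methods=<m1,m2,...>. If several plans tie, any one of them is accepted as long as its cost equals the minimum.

cost=1684; order=B,A,C,D; methods=hash,nl_idx,nl

Selinger DP (subsets sized 1..n):
  {A}: scan cost=20, card=20
  {C}: scan cost=120, card=120
  {D}: scan cost=100, card=100
  {B}: scan cost=120, card=120
  {AC}: card=80; try (C,nl_idx)→240, (A,hash)→440, (A,nl_idx)→800, (C,merge)→1100, (A,merge)→1200, (C,hash)→1720 …(+2); best=240 via (C,nl_idx)
  {AD}: card=1000; try (A,hash)→400, (D,merge)→940, (A,merge)→1020, (D,hash)→1440, (A,nl_idx)→1600, (D,nl)→2020 …(+1); best=400 via (A,hash)
  {AB}: card=120; try (A,hash)→440, (A,nl_idx)→840, (B,merge)→1100, (A,merge)→1200, (B,hash)→1720, (B,nl)→2420 …(+1); best=440 via (A,hash)
  {CD}: card=600; try (C,nl_idx)→1400, (D,hash)→1640, (C,merge)→1860, (D,merge)→1880, (C,hash)→1880, (C,nl)→12100 …(+1); best=1400 via (C,nl_idx)
  {BC}: card=120; try (C,nl_idx)→1080, (C,hash)→1920, (B,hash)→1920, (C,merge)→2040, (B,merge)→2040, (C,nl)→14520 …(+1); best=1080 via (C,nl_idx)
  {BD}: card=1200; try (D,hash)→1640, (B,merge)→1860, (D,merge)→1880, (B,hash)→1880, (B,nl)→12100, (D,nl)→12120; best=1640 via (D,hash)
  {ACD}: card=200; try (D,merge)→1680, (D,hash)→1720, (A,hash)→2200, (C,hash)→3080, (A,nl_idx)→4600, (C,nl_idx)→7600 …(+5); best=1680 via (D,merge)
  {ABC}: card=4; try (C,nl_idx)→1284, (A,hash)→1400, (A,nl_idx)→1684, (B,merge)→1840, (B,hash)→2000, (A,merge)→2160 …(+5); best=1284 via (C,nl_idx)
  {ABD}: card=600; try (D,hash)→1960, (D,merge)→2200, (A,hash)→3040, (B,hash)→3080, (A,nl_idx)→8240, (B,merge)→12360 …(+4); best=1960 via (D,hash)
  {BCD}: card=60; try (D,hash)→2600, (D,merge)→2840, (B,hash)→3680, (C,hash)→4520, (B,merge)→8960, (C,nl_idx)→10100 …(+4); best=2600 via (D,hash)
  {ABCD}: card=1; try (D,nl)→1684, (D,merge)→2096, (D,hash)→2688, (A,hash)→2860, (A,nl_idx)→2901, (A,merge)→3140 …(+8); best=1684 via (D,nl)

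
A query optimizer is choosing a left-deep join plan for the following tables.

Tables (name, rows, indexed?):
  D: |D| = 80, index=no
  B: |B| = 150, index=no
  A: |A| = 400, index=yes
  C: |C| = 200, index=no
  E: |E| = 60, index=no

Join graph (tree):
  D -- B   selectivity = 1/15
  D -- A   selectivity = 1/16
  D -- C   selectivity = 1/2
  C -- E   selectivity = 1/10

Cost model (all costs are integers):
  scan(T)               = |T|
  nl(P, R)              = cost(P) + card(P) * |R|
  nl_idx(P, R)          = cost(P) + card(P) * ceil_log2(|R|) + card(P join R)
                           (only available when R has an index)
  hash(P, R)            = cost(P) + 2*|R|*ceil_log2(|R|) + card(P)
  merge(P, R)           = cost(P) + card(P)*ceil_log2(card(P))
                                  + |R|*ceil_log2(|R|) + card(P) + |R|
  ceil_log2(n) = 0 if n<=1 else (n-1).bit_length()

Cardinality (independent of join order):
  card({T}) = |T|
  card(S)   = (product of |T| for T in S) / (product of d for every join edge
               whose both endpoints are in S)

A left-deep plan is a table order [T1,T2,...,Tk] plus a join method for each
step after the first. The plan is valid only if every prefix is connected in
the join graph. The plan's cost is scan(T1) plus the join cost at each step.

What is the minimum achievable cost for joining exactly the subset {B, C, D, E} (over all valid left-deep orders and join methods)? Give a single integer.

53840

Selinger DP over subsets of {B,C,D,E}:
  {D}: scan cost=80, card=80
  {B}: scan cost=150, card=150
  {C}: scan cost=200, card=200
  {E}: scan cost=60, card=60
  {BD}: card=800; try (D,hash)→1420, (B,merge)→2070, (D,merge)→2140, (B,hash)→2560, (B,nl)→12080, (D,nl)→12150; best=1420 via (D,hash)
  {CD}: card=8000; try (D,hash)→1520, (C,merge)→2520, (D,merge)→2640, (C,hash)→3360, (C,nl)→16080, (D,nl)→16200; best=1520 via (D,hash)
  {CE}: card=1200; try (E,hash)→1120, (C,merge)→2280, (E,merge)→2420, (C,hash)→3320, (C,nl)→12060, (E,nl)→12200; best=1120 via (E,hash)
  {BCD}: card=80000; try (C,hash)→5420, (B,hash)→11920, (C,merge)→12020, (B,merge)→114870, (C,nl)→161420, (B,nl)→1201520; best=5420 via (C,hash)
  {CDE}: card=48000; try (D,hash)→3440, (E,hash)→10240, (D,merge)→16160, (D,nl)→97120, (E,merge)→113940, (E,nl)→481520; best=3440 via (D,hash)
  {BCDE}: card=480000; try (B,hash)→53840, (E,hash)→86140, (B,merge)→820790, (E,merge)→1445840, (E,nl)→4805420, (B,nl)→7203440; best=53840 via (B,hash)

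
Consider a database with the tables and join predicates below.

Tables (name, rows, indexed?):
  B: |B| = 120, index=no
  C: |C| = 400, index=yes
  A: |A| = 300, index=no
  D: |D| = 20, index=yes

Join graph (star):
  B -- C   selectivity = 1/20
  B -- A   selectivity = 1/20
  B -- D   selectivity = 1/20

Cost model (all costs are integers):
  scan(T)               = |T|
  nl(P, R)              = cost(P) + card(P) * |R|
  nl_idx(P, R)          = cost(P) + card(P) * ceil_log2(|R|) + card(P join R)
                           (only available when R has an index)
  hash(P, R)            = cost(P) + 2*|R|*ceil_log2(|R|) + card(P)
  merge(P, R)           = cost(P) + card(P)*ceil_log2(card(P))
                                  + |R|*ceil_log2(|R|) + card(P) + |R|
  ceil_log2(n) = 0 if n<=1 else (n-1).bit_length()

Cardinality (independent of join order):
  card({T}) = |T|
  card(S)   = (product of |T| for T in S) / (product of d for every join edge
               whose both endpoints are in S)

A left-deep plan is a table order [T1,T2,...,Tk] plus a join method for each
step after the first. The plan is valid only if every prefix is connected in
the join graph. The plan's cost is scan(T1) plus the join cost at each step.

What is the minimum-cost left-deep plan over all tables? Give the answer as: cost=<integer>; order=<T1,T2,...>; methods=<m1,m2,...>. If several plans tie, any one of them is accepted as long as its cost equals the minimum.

Selinger DP (subsets sized 1..n):
  {B}: scan cost=120, card=120
  {C}: scan cost=400, card=400
  {A}: scan cost=300, card=300
  {D}: scan cost=20, card=20
  {BC}: card=2400; try (B,hash)→2480, (C,nl_idx)→3600, (C,merge)→5080, (B,merge)→5360, (C,hash)→7440, (C,nl)→48120 …(+1); best=2480 via (B,hash)
  {AB}: card=1800; try (B,hash)→2280, (A,merge)→4080, (B,merge)→4260, (A,hash)→5640, (A,nl)→36120, (B,nl)→36300; best=2280 via (B,hash)
  {BD}: card=120; try (D,hash)→440, (D,nl_idx)→840, (B,merge)→1100, (D,merge)→1200, (B,hash)→1720, (B,nl)→2420 …(+1); best=440 via (D,hash)
  {ABC}: card=36000; try (A,hash)→10280, (C,hash)→11280, (C,merge)→27880, (A,merge)→36680, (C,nl_idx)→54480, (C,nl)→722280 …(+1); best=10280 via (A,hash)
  {BCD}: card=2400; try (C,nl_idx)→3920, (D,hash)→5080, (C,merge)→5400, (C,hash)→7760, (D,nl_idx)→16880, (D,merge)→33800 …(+2); best=3920 via (C,nl_idx)
  {ABD}: card=1800; try (D,hash)→4280, (A,merge)→4400, (A,hash)→5960, (D,nl_idx)→13080, (D,merge)→24000, (A,nl)→36440 …(+1); best=4280 via (D,hash)
  {ABCD}: card=36000; try (A,hash)→11720, (C,hash)→13280, (C,merge)→29880, (A,merge)→38120, (D,hash)→46480, (C,nl_idx)→56480 …(+5); best=11720 via (A,hash)

cost=11720; order=B,D,C,A; methods=hash,nl_idx,hash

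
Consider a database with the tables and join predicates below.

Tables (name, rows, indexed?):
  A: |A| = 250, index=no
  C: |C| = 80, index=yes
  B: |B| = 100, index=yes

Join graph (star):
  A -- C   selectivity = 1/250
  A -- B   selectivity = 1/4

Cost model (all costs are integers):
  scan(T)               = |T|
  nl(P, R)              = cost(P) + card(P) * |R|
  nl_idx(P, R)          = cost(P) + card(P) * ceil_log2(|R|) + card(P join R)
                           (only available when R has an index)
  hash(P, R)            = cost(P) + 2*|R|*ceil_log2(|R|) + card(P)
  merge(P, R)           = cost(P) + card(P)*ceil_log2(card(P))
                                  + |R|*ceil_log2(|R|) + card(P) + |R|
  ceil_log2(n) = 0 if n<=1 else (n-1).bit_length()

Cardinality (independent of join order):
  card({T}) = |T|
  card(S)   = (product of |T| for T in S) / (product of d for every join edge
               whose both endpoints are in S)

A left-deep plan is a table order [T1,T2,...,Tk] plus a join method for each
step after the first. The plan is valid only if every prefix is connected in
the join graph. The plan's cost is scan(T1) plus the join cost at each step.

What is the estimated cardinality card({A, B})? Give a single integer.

Tables in S: A(250), B(100)
Edges inside S: A-B(d=4)
numerator = 250 * 100 = 25000
denominator = 4 = 4
card(S) = 25000 / 4 = 6250

6250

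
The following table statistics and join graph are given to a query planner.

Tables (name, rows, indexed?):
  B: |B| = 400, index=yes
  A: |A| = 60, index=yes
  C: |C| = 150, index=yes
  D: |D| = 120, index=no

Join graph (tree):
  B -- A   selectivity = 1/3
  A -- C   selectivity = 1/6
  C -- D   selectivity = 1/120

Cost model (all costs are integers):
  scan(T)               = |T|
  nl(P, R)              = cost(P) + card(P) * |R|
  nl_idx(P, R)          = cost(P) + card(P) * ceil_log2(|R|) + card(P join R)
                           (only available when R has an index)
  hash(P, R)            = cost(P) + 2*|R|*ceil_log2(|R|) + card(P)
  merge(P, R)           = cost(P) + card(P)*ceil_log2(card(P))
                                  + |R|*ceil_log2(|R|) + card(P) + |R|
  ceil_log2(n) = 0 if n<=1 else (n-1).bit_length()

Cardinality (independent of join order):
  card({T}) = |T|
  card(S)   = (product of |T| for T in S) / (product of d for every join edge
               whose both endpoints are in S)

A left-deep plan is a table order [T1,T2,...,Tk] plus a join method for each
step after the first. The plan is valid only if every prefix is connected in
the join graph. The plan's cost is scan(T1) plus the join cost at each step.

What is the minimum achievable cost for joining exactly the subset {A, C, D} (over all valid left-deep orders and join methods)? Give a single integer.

Selinger DP over subsets of {A,C,D}:
  {A}: scan cost=60, card=60
  {C}: scan cost=150, card=150
  {D}: scan cost=120, card=120
  {AC}: card=1500; try (A,hash)→1020, (C,merge)→1830, (A,merge)→1920, (C,nl_idx)→2040, (C,hash)→2520, (A,nl_idx)→2550 …(+2); best=1020 via (A,hash)
  {CD}: card=150; try (C,nl_idx)→1230, (D,hash)→1980, (C,merge)→2430, (D,merge)→2460, (C,hash)→2640, (C,nl)→18120 …(+1); best=1230 via (C,nl_idx)
  {ACD}: card=1500; try (A,hash)→2100, (A,merge)→3000, (A,nl_idx)→3630, (D,hash)→4200, (A,nl)→10230, (D,merge)→19980 …(+1); best=2100 via (A,hash)

2100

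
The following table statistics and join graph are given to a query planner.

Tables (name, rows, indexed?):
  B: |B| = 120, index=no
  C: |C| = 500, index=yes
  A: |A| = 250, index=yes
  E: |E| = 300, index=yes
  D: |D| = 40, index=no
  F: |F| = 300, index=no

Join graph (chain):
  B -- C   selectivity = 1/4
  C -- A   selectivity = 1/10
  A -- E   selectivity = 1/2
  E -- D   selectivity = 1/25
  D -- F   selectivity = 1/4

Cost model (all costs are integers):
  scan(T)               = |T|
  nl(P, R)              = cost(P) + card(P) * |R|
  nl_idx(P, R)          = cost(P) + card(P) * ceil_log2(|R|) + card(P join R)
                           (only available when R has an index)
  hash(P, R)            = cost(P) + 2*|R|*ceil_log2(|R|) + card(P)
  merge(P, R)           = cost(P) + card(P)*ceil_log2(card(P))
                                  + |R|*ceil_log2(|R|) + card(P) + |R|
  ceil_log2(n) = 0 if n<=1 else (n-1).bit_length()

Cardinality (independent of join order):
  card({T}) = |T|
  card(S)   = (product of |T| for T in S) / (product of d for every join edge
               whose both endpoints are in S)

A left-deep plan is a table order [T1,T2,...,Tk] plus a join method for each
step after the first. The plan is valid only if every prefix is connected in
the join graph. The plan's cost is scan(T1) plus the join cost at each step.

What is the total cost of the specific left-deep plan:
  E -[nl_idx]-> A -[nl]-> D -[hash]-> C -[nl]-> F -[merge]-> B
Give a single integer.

7426610160

step 1: scan E: cost=300, card=300
step 2: join A via nl_idx
    card(P join A) = 300*250/(2) = 37500
    cost = 300 + 300*8 + 37500 = 40200
step 3: join D via nl
    card(P join D) = 37500*40/(25) = 60000
    cost = 40200 + 37500*40 = 1540200
step 4: join C via hash
    card(P join C) = 60000*500/(10) = 3000000
    cost = 1540200 + 2*500*9 + 60000 = 1609200
step 5: join F via nl
    card(P join F) = 3000000*300/(4) = 225000000
    cost = 1609200 + 3000000*300 = 901609200
step 6: join B via merge
    card(P join B) = 225000000*120/(4) = 6750000000
    cost = 901609200 + 225000000*28 + 120*7 + 225000000 + 120 = 7426610160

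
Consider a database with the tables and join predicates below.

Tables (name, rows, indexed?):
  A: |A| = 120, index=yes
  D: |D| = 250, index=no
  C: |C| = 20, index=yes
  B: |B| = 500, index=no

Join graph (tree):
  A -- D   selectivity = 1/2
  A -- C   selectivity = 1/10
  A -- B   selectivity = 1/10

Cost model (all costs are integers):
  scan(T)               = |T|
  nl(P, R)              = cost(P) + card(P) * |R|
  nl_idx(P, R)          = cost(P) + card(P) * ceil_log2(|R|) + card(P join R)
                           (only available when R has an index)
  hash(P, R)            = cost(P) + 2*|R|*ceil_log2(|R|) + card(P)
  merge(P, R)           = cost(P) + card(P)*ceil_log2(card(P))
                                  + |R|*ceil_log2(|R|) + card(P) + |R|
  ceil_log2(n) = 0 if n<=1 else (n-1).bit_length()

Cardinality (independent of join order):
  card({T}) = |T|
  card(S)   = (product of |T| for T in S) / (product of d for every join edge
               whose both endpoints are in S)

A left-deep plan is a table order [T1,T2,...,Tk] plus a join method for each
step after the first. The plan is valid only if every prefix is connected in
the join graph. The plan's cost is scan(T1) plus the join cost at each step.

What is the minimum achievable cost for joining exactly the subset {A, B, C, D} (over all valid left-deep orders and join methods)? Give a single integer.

23560

Selinger DP over subsets of {A,B,C,D}:
  {A}: scan cost=120, card=120
  {D}: scan cost=250, card=250
  {C}: scan cost=20, card=20
  {B}: scan cost=500, card=500
  {AD}: card=15000; try (A,hash)→2180, (D,merge)→3330, (A,merge)→3460, (D,hash)→4240, (A,nl_idx)→17000, (D,nl)→30120 …(+1); best=2180 via (A,hash)
  {AC}: card=240; try (A,nl_idx)→400, (C,hash)→440, (C,nl_idx)→960, (A,merge)→1100, (C,merge)→1200, (A,hash)→1720 …(+2); best=400 via (A,nl_idx)
  {AB}: card=6000; try (A,hash)→2680, (B,merge)→6080, (A,merge)→6460, (B,hash)→9240, (A,nl_idx)→10000, (B,nl)→60120 …(+1); best=2680 via (A,hash)
  {ACD}: card=30000; try (D,hash)→4640, (D,merge)→4810, (C,hash)→17380, (D,nl)→60400, (C,nl_idx)→107180, (C,merge)→227300 …(+1); best=4640 via (D,hash)
  {ABD}: card=750000; try (D,hash)→12680, (B,hash)→26180, (D,merge)→88930, (B,merge)→232180, (D,nl)→1502680, (B,nl)→7502180; best=12680 via (D,hash)
  {ABC}: card=12000; try (B,merge)→7560, (C,hash)→8880, (B,hash)→9640, (C,nl_idx)→44680, (C,merge)→86800, (B,nl)→120400 …(+1); best=7560 via (B,merge)
  {ABCD}: card=1500000; try (D,hash)→23560, (B,hash)→43640, (D,merge)→189810, (B,merge)→489640, (C,hash)→762880, (D,nl)→3007560 …(+4); best=23560 via (D,hash)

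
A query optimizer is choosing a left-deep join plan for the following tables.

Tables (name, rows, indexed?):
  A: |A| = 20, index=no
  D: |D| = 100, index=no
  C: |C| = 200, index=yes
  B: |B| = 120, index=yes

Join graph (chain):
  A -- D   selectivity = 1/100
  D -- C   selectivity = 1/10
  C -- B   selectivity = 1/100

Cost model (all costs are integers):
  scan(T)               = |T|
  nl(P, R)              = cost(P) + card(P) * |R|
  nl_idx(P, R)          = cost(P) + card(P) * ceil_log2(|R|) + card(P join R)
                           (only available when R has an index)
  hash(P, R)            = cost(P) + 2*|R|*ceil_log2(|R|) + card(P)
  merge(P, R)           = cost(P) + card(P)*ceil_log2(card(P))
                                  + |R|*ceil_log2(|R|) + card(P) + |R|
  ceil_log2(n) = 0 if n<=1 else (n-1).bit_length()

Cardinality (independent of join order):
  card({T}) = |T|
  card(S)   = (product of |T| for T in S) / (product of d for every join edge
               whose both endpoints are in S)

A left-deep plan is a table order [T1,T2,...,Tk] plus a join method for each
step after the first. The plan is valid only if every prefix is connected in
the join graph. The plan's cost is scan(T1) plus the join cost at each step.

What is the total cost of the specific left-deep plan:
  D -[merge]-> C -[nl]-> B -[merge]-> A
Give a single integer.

274020

step 1: scan D: cost=100, card=100
step 2: join C via merge
    card(P join C) = 100*200/(10) = 2000
    cost = 100 + 100*7 + 200*8 + 100 + 200 = 2700
step 3: join B via nl
    card(P join B) = 2000*120/(100) = 2400
    cost = 2700 + 2000*120 = 242700
step 4: join A via merge
    card(P join A) = 2400*20/(100) = 480
    cost = 242700 + 2400*12 + 20*5 + 2400 + 20 = 274020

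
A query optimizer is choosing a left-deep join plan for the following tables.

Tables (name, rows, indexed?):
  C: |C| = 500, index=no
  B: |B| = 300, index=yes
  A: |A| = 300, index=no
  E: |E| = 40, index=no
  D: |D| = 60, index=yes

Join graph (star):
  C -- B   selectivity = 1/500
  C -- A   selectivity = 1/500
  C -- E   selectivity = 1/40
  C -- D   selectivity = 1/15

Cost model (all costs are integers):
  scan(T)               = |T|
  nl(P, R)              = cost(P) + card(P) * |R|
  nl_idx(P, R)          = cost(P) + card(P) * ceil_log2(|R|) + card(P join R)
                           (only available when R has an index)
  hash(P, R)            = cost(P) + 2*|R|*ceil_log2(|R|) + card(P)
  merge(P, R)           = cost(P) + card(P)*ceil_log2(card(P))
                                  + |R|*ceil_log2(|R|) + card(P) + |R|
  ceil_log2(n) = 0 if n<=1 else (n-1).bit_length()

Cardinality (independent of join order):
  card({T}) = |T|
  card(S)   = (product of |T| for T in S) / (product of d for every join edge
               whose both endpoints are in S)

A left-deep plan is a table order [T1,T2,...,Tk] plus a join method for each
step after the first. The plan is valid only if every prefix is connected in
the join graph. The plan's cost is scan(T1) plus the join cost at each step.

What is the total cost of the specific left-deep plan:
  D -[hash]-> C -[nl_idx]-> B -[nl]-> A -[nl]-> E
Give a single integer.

step 1: scan D: cost=60, card=60
step 2: join C via hash
    card(P join C) = 60*500/(15) = 2000
    cost = 60 + 2*500*9 + 60 = 9120
step 3: join B via nl_idx
    card(P join B) = 2000*300/(500) = 1200
    cost = 9120 + 2000*9 + 1200 = 28320
step 4: join A via nl
    card(P join A) = 1200*300/(500) = 720
    cost = 28320 + 1200*300 = 388320
step 5: join E via nl
    card(P join E) = 720*40/(40) = 720
    cost = 388320 + 720*40 = 417120

417120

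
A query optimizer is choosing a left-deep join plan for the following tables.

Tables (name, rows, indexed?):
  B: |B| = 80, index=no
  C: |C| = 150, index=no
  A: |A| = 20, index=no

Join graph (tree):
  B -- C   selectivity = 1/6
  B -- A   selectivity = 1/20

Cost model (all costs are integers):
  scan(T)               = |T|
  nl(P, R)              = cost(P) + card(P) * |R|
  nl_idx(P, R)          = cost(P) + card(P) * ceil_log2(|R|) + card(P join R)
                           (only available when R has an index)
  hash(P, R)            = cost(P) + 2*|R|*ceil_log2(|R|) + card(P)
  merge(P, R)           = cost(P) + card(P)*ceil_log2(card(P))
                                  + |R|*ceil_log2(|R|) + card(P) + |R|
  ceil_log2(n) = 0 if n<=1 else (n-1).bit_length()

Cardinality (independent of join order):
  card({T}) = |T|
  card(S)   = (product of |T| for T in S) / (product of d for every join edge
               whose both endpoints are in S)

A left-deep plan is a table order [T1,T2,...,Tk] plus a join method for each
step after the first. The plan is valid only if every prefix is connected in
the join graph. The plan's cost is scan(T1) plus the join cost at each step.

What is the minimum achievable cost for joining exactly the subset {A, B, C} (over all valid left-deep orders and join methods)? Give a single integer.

Selinger DP over subsets of {A,B,C}:
  {B}: scan cost=80, card=80
  {C}: scan cost=150, card=150
  {A}: scan cost=20, card=20
  {BC}: card=2000; try (B,hash)→1420, (C,merge)→2070, (B,merge)→2140, (C,hash)→2560, (C,nl)→12080, (B,nl)→12150; best=1420 via (B,hash)
  {AB}: card=80; try (A,hash)→360, (B,merge)→780, (A,merge)→840, (B,hash)→1160, (B,nl)→1620, (A,nl)→1680; best=360 via (A,hash)
  {ABC}: card=2000; try (C,merge)→2350, (C,hash)→2840, (A,hash)→3620, (C,nl)→12360, (A,merge)→25540, (A,nl)→41420; best=2350 via (C,merge)

2350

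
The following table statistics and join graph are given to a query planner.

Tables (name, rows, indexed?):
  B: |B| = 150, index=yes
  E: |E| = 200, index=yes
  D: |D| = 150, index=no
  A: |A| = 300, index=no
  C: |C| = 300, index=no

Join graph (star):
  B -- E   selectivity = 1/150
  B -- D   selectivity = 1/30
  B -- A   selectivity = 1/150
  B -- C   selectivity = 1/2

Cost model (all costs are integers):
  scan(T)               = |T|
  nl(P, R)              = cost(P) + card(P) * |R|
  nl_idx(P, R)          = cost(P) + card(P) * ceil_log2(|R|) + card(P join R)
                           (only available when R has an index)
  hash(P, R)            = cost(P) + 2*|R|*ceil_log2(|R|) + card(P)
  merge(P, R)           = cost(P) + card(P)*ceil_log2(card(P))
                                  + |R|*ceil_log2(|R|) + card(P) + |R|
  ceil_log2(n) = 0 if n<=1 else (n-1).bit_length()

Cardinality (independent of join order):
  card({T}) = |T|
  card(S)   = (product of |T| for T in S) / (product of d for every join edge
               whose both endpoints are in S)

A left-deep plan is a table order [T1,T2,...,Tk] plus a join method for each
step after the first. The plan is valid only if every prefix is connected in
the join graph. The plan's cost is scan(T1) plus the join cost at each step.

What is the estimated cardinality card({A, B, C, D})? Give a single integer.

Tables in S: A(300), B(150), C(300), D(150)
Edges inside S: B-D(d=30), B-A(d=150), B-C(d=2)
numerator = 300 * 150 * 300 * 150 = 2025000000
denominator = 30 * 150 * 2 = 9000
card(S) = 2025000000 / 9000 = 225000

225000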